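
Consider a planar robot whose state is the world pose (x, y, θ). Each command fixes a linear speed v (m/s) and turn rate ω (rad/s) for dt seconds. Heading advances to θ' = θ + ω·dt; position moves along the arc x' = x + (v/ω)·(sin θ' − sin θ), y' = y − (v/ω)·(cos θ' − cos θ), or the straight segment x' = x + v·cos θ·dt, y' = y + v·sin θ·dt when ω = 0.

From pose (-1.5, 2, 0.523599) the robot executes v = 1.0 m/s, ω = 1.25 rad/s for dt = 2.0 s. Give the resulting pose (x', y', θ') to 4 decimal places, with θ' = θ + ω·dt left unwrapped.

θ' = 0.5236 + 1.25·2.0 = 3.0236
R = v/ω = 1.0/1.25 = 0.8000
x' = -1.5 + 0.8000·(sin 3.0236 − sin 0.5236) = -1.8058
y' = 2 − 0.8000·(cos 3.0236 − cos 0.5236) = 3.4873

(-1.8058, 3.4873, 3.0236)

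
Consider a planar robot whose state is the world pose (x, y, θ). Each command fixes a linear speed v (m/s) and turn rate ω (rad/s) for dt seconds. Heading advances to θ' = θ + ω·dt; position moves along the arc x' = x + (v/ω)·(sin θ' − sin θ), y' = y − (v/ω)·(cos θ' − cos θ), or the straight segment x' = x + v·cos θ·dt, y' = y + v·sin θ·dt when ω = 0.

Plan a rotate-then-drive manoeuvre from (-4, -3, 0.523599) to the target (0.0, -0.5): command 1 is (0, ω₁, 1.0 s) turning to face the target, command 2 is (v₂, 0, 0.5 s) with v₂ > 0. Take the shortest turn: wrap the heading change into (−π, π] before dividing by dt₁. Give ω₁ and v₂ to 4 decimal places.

heading to target = atan2(-0.5−-3, 0−-4) = 0.5586
Δθ = wrap(0.5586 − 0.5236) = 0.0350; ω₁ = Δθ/dt₁ = 0.0350
distance = √((0−-4)² + (-0.5−-3)²) = 4.7170; v₂ = distance/dt₂ = 9.4340

ω₁ = 0.0350, v₂ = 9.4340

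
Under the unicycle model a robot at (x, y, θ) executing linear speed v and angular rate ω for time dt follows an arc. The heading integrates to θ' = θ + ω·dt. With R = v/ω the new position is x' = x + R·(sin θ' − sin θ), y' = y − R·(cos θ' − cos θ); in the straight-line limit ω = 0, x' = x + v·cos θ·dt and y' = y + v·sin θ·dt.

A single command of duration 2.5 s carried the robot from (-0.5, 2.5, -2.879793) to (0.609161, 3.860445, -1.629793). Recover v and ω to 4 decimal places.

v = -0.7500, ω = 0.5000

Δθ = -1.629793 − -2.879793 = 1.250000
ω = Δθ/dt = 1.250000/2.5 = 0.5000
R = −Δy/(cos θ' − cos θ) = -1.5000
v = R·ω = -1.5000·0.5000 = -0.7500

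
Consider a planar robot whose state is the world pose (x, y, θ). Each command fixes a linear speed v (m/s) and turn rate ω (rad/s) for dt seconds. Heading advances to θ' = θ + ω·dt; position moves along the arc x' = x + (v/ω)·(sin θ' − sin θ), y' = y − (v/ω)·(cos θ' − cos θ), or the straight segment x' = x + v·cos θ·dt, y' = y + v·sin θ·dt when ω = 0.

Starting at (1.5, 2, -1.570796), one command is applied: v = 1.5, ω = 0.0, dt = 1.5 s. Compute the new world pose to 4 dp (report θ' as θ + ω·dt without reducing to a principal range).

(1.5000, -0.2500, -1.5708)

θ' = -1.5708 + 0.0·1.5 = -1.5708
ω = 0 → straight: x' = 1.5 + 1.5·cos(-1.5708)·1.5 = 1.5000
y' = 2 + 1.5·sin(-1.5708)·1.5 = -0.2500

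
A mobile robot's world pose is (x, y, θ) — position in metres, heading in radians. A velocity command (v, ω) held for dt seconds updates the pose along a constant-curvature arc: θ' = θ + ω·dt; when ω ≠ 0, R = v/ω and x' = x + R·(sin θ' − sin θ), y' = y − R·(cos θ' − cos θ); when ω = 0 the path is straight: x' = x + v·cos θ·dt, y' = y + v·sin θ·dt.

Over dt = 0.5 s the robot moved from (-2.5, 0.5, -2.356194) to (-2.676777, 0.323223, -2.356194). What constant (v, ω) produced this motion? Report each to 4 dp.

v = 0.5000, ω = 0.0000

Δθ = -2.356194 − -2.356194 = 0.000000
ω = Δθ/dt = 0.000000/0.5 = 0.0000
ω = 0 → v = (Δx·cos θ + Δy·sin θ)/dt = 0.5000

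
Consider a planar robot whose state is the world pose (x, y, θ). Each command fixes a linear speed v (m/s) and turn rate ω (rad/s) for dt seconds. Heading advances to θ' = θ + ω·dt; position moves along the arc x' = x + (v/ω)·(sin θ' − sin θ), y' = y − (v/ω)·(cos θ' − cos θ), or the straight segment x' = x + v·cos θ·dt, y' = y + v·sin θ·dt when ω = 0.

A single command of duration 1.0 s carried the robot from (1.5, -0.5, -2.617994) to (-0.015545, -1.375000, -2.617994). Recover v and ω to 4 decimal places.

Δθ = -2.617994 − -2.617994 = 0.000000
ω = Δθ/dt = 0.000000/1.0 = 0.0000
ω = 0 → v = (Δx·cos θ + Δy·sin θ)/dt = 1.7500

v = 1.7500, ω = 0.0000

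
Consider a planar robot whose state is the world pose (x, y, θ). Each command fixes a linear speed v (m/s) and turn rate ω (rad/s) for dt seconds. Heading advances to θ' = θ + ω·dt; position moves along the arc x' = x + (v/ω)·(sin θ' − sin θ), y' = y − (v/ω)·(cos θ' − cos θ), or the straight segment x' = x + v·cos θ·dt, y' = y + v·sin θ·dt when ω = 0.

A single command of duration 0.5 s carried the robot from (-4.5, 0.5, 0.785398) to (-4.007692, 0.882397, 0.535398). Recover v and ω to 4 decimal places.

v = 1.2500, ω = -0.5000

Δθ = 0.535398 − 0.785398 = -0.250000
ω = Δθ/dt = -0.250000/0.5 = -0.5000
R = Δx/(sin θ' − sin θ) = -2.5000
v = R·ω = -2.5000·-0.5000 = 1.2500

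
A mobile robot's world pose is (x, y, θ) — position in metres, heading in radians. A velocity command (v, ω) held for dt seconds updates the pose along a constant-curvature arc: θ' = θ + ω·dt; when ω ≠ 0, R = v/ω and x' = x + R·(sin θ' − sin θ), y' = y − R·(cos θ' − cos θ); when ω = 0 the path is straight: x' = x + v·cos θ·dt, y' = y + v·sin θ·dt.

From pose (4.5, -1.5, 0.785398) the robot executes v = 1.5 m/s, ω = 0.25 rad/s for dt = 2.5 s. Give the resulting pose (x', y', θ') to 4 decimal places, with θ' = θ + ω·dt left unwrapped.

(6.1803, 1.7844, 1.4104)

θ' = 0.7854 + 0.25·2.5 = 1.4104
R = v/ω = 1.5/0.25 = 6.0000
x' = 4.5 + 6.0000·(sin 1.4104 − sin 0.7854) = 6.1803
y' = -1.5 − 6.0000·(cos 1.4104 − cos 0.7854) = 1.7844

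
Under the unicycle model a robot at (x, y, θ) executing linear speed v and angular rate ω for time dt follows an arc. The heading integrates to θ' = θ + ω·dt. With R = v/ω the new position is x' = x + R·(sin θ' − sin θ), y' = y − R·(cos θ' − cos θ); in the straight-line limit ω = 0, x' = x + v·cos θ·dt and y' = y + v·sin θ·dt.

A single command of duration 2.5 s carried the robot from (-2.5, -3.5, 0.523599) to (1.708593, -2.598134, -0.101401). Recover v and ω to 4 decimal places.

Δθ = -0.101401 − 0.523599 = -0.625000
ω = Δθ/dt = -0.625000/2.5 = -0.2500
R = Δx/(sin θ' − sin θ) = -7.0000
v = R·ω = -7.0000·-0.2500 = 1.7500

v = 1.7500, ω = -0.2500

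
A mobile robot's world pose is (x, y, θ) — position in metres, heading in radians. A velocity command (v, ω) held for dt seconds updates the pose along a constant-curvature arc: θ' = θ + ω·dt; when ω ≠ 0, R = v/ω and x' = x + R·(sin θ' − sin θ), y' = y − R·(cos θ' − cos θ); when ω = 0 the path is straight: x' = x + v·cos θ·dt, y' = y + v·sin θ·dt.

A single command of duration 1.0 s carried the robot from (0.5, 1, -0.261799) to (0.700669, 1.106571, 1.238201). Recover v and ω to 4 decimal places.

Δθ = 1.238201 − -0.261799 = 1.500000
ω = Δθ/dt = 1.500000/1.0 = 1.5000
R = Δx/(sin θ' − sin θ) = 0.1667
v = R·ω = 0.1667·1.5000 = 0.2500

v = 0.2500, ω = 1.5000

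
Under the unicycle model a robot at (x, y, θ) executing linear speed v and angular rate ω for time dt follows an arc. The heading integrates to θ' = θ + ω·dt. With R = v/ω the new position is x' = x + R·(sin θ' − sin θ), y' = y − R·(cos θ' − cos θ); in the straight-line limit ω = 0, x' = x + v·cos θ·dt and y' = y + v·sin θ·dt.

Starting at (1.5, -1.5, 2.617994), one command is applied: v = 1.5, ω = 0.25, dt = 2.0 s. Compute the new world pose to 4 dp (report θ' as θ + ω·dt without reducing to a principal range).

θ' = 2.6180 + 0.25·2.0 = 3.1180
R = v/ω = 1.5/0.25 = 6.0000
x' = 1.5 + 6.0000·(sin 3.1180 − sin 2.6180) = -1.3584
y' = -1.5 − 6.0000·(cos 3.1180 − cos 2.6180) = -0.6978

(-1.3584, -0.6978, 3.1180)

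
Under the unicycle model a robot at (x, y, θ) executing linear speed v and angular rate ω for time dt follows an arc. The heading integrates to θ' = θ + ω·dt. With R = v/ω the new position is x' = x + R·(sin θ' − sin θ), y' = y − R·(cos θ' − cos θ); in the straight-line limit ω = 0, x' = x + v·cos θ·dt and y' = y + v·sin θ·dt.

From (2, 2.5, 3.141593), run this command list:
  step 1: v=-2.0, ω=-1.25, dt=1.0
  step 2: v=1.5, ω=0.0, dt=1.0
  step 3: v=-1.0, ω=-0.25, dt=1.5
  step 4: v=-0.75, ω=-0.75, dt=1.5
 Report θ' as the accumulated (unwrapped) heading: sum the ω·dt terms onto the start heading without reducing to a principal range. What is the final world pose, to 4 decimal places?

step 1: θ'=1.8916 (R=1.6000) → pose (3.5184, 1.4045, 1.8916)
step 2: θ'=1.8916 (straight) → pose (3.0454, 2.8280, 1.8916)
step 3: θ'=1.5166 (R=4.0000) → pose (3.2436, 1.3500, 1.5166)
step 4: θ'=0.3916 (R=1.0000) → pose (2.6267, 0.4799, 0.3916)

(2.6267, 0.4799, 0.3916)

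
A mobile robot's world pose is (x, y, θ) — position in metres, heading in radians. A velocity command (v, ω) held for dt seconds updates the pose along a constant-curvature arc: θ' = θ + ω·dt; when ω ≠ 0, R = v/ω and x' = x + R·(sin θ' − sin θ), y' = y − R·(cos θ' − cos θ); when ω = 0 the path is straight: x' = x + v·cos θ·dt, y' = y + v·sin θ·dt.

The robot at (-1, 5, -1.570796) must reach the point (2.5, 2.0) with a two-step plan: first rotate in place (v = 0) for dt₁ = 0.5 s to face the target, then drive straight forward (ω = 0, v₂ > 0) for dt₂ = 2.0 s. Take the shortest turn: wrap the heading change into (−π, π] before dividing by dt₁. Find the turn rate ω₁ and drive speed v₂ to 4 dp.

ω₁ = 1.7243, v₂ = 2.3049

heading to target = atan2(2−5, 2.5−-1) = -0.7086
Δθ = wrap(-0.7086 − -1.5708) = 0.8622; ω₁ = Δθ/dt₁ = 1.7243
distance = √((2.5−-1)² + (2−5)²) = 4.6098; v₂ = distance/dt₂ = 2.3049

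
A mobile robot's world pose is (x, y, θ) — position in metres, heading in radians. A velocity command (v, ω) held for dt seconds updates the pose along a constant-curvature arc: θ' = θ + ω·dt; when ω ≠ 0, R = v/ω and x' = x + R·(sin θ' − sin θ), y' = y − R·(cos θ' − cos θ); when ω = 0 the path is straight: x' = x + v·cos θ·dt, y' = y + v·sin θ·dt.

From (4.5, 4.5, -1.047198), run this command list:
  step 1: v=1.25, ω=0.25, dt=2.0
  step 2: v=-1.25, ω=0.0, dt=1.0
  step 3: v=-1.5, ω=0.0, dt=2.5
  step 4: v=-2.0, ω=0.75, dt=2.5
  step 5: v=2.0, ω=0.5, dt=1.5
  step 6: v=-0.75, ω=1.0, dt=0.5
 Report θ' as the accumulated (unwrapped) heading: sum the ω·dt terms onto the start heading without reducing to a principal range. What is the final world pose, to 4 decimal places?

(-2.1479, 6.3308, 2.5778)

step 1: θ'=-0.5472 (R=5.0000) → pose (6.2286, 2.7301, -0.5472)
step 2: θ'=-0.5472 (straight) → pose (5.1612, 3.3804, -0.5472)
step 3: θ'=-0.5472 (straight) → pose (1.9587, 5.3316, -0.5472)
step 4: θ'=1.3278 (R=-2.6667) → pose (-2.0171, 3.6959, 1.3278)
step 5: θ'=2.0778 (R=4.0000) → pose (-2.4027, 6.6006, 2.0778)
step 6: θ'=2.5778 (R=-0.7500) → pose (-2.1479, 6.3308, 2.5778)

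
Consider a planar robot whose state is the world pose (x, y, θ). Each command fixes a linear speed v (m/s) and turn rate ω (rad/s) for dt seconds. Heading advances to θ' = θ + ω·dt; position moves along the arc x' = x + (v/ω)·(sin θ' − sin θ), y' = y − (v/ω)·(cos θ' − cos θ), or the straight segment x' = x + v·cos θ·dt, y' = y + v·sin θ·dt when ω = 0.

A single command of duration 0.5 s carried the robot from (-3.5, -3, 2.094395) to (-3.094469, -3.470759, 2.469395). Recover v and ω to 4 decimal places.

v = -1.2500, ω = 0.7500

Δθ = 2.469395 − 2.094395 = 0.375000
ω = Δθ/dt = 0.375000/0.5 = 0.7500
R = −Δy/(cos θ' − cos θ) = -1.6667
v = R·ω = -1.6667·0.7500 = -1.2500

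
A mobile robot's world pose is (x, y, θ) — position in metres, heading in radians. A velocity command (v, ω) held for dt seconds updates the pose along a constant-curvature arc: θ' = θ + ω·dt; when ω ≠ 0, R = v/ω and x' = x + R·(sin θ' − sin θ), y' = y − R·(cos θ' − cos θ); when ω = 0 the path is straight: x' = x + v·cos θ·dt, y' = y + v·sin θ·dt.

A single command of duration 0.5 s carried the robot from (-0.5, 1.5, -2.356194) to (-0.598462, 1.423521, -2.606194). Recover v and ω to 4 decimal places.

Δθ = -2.606194 − -2.356194 = -0.250000
ω = Δθ/dt = -0.250000/0.5 = -0.5000
R = Δx/(sin θ' − sin θ) = -0.5000
v = R·ω = -0.5000·-0.5000 = 0.2500

v = 0.2500, ω = -0.5000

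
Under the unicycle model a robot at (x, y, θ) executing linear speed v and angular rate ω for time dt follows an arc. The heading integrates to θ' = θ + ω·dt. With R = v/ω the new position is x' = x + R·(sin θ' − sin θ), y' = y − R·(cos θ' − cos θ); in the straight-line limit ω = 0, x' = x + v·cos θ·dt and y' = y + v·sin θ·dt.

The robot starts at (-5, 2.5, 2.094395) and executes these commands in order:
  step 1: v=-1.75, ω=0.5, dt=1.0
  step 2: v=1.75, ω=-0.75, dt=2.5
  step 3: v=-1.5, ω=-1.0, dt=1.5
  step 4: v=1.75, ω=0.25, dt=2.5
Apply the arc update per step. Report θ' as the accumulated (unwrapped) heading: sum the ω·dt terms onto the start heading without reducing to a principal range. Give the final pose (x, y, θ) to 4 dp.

(-2.3163, 3.1294, -0.1556)

step 1: θ'=2.5944 (R=-3.5000) → pose (-3.7899, 1.2610, 2.5944)
step 2: θ'=0.7194 (R=-2.3333) → pose (-4.1134, 5.0088, 0.7194)
step 3: θ'=-0.7806 (R=1.5000) → pose (-6.1574, 5.0714, -0.7806)
step 4: θ'=-0.1556 (R=7.0000) → pose (-2.3163, 3.1294, -0.1556)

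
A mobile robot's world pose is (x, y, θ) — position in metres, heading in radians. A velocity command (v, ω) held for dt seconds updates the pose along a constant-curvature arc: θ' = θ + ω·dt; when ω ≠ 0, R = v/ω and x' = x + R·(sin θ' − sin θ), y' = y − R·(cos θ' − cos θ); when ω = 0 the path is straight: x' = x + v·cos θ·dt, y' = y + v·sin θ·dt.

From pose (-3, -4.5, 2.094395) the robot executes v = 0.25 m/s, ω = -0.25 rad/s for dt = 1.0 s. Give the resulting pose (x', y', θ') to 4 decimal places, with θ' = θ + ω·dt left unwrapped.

θ' = 2.0944 + -0.25·1.0 = 1.8444
R = v/ω = 0.25/-0.25 = -1.0000
x' = -3 + -1.0000·(sin 1.8444 − sin 2.0944) = -3.0968
y' = -4.5 − -1.0000·(cos 1.8444 − cos 2.0944) = -4.2702

(-3.0968, -4.2702, 1.8444)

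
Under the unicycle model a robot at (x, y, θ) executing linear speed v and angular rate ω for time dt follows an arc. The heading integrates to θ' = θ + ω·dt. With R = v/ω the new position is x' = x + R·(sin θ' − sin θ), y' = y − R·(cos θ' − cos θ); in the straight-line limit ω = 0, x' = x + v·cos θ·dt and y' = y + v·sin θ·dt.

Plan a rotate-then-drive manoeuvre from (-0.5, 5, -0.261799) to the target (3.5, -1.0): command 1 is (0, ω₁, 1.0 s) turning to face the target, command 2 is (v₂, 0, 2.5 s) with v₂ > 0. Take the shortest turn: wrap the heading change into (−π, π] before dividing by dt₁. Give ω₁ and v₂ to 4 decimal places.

heading to target = atan2(-1−5, 3.5−-0.5) = -0.9828
Δθ = wrap(-0.9828 − -0.2618) = -0.7210; ω₁ = Δθ/dt₁ = -0.7210
distance = √((3.5−-0.5)² + (-1−5)²) = 7.2111; v₂ = distance/dt₂ = 2.8844

ω₁ = -0.7210, v₂ = 2.8844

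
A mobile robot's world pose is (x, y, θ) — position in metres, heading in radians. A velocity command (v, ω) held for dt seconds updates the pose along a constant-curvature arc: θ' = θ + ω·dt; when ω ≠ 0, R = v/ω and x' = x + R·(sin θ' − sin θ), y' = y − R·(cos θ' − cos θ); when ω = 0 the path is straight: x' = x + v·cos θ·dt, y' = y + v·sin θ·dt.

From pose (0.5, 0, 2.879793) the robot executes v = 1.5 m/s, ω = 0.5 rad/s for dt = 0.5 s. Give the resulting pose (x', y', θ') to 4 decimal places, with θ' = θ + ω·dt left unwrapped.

θ' = 2.8798 + 0.5·0.5 = 3.1298
R = v/ω = 1.5/0.5 = 3.0000
x' = 0.5 + 3.0000·(sin 3.1298 − sin 2.8798) = -0.2411
y' = 0 − 3.0000·(cos 3.1298 − cos 2.8798) = 0.1020

(-0.2411, 0.1020, 3.1298)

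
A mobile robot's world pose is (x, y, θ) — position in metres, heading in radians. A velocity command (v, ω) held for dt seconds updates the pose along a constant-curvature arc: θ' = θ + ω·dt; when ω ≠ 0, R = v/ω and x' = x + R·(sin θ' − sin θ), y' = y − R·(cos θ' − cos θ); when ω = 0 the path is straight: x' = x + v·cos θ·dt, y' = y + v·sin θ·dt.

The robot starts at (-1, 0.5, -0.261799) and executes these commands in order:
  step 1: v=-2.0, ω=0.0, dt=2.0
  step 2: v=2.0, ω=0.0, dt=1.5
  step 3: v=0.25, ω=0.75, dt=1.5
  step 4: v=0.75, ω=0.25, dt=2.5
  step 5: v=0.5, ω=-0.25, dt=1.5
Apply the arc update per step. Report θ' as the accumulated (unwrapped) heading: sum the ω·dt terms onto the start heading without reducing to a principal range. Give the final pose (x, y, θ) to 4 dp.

(-0.7174, 3.2852, 1.1132)

step 1: θ'=-0.2618 (straight) → pose (-4.8637, 1.5353, -0.2618)
step 2: θ'=-0.2618 (straight) → pose (-1.9659, 0.7588, -0.2618)
step 3: θ'=0.8632 (R=0.3333) → pose (-1.6263, 0.8641, 0.8632)
step 4: θ'=1.4882 (R=3.0000) → pose (-0.9164, 2.5666, 1.4882)
step 5: θ'=1.1132 (R=-2.0000) → pose (-0.7174, 3.2852, 1.1132)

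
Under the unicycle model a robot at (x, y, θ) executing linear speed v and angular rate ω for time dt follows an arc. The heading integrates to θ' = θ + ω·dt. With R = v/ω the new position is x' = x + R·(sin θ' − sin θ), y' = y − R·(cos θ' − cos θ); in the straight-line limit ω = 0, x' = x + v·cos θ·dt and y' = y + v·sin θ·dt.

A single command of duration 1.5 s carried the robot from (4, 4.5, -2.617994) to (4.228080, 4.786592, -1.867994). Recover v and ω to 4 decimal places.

v = -0.2500, ω = 0.5000

Δθ = -1.867994 − -2.617994 = 0.750000
ω = Δθ/dt = 0.750000/1.5 = 0.5000
R = −Δy/(cos θ' − cos θ) = -0.5000
v = R·ω = -0.5000·0.5000 = -0.2500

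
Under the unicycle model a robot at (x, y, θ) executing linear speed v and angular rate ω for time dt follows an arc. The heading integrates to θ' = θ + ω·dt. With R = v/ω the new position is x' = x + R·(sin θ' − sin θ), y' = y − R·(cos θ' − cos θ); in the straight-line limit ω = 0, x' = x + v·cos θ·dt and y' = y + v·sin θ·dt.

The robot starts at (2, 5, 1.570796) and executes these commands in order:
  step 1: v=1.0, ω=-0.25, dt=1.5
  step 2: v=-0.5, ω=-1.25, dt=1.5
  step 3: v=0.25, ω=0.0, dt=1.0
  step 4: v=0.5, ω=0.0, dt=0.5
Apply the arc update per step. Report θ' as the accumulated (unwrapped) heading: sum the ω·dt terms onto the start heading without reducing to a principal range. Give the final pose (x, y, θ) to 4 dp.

step 1: θ'=1.1958 (R=-4.0000) → pose (2.2780, 6.4651, 1.1958)
step 2: θ'=-0.6792 (R=0.4000) → pose (1.6545, 6.3004, -0.6792)
step 3: θ'=-0.6792 (straight) → pose (1.8490, 6.1433, -0.6792)
step 4: θ'=-0.6792 (straight) → pose (2.0435, 5.9863, -0.6792)

(2.0435, 5.9863, -0.6792)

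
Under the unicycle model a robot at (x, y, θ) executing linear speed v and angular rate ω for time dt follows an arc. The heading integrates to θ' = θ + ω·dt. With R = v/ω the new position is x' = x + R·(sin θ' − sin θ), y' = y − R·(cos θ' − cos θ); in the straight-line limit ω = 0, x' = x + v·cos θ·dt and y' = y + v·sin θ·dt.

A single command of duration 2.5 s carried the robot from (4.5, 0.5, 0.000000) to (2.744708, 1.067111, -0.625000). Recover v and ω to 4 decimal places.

Δθ = -0.625000 − 0.000000 = -0.625000
ω = Δθ/dt = -0.625000/2.5 = -0.2500
R = Δx/(sin θ' − sin θ) = 3.0000
v = R·ω = 3.0000·-0.2500 = -0.7500

v = -0.7500, ω = -0.2500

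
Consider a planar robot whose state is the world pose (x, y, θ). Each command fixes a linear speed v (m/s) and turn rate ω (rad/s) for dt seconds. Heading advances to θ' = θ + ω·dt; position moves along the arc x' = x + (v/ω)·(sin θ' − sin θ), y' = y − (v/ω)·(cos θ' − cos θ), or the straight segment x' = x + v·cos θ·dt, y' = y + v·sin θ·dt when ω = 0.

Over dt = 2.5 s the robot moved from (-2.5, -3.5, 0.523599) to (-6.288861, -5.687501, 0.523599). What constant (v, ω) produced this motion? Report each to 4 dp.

v = -1.7500, ω = 0.0000

Δθ = 0.523599 − 0.523599 = 0.000000
ω = Δθ/dt = 0.000000/2.5 = 0.0000
ω = 0 → v = (Δx·cos θ + Δy·sin θ)/dt = -1.7500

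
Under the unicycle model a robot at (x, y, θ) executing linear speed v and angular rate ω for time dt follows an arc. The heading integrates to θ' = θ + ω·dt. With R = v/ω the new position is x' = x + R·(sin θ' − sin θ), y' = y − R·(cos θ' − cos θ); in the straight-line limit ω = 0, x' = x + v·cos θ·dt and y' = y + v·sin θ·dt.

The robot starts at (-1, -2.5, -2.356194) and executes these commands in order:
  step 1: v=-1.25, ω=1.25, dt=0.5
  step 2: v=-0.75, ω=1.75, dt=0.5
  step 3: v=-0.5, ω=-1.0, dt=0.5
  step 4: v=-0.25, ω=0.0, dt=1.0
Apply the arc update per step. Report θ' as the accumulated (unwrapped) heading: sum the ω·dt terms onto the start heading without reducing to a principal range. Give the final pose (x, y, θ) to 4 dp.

(-0.9834, -1.1379, -1.3562)

step 1: θ'=-1.7312 (R=-1.0000) → pose (-0.7199, -1.9526, -1.7312)
step 2: θ'=-0.8562 (R=-0.4286) → pose (-0.8193, -1.6033, -0.8562)
step 3: θ'=-1.3562 (R=0.5000) → pose (-0.9301, -1.3821, -1.3562)
step 4: θ'=-1.3562 (straight) → pose (-0.9834, -1.1379, -1.3562)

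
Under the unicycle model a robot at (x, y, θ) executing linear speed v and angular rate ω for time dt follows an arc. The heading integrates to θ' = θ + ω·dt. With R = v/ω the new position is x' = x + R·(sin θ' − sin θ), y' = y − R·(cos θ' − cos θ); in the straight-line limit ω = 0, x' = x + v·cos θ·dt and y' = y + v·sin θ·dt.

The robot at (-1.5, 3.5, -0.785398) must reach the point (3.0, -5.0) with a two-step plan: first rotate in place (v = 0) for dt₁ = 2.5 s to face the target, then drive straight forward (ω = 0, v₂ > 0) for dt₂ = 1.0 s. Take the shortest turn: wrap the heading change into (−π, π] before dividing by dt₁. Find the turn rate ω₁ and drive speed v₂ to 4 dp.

heading to target = atan2(-5−3.5, 3−-1.5) = -1.0839
Δθ = wrap(-1.0839 − -0.7854) = -0.2985; ω₁ = Δθ/dt₁ = -0.1194
distance = √((3−-1.5)² + (-5−3.5)²) = 9.6177; v₂ = distance/dt₂ = 9.6177

ω₁ = -0.1194, v₂ = 9.6177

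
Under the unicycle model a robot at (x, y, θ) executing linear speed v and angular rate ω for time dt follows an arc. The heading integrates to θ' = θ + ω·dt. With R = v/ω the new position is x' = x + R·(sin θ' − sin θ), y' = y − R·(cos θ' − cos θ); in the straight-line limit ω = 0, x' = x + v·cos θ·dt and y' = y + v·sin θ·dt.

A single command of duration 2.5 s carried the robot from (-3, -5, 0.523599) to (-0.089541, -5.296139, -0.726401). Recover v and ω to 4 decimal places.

v = 1.2500, ω = -0.5000

Δθ = -0.726401 − 0.523599 = -1.250000
ω = Δθ/dt = -1.250000/2.5 = -0.5000
R = Δx/(sin θ' − sin θ) = -2.5000
v = R·ω = -2.5000·-0.5000 = 1.2500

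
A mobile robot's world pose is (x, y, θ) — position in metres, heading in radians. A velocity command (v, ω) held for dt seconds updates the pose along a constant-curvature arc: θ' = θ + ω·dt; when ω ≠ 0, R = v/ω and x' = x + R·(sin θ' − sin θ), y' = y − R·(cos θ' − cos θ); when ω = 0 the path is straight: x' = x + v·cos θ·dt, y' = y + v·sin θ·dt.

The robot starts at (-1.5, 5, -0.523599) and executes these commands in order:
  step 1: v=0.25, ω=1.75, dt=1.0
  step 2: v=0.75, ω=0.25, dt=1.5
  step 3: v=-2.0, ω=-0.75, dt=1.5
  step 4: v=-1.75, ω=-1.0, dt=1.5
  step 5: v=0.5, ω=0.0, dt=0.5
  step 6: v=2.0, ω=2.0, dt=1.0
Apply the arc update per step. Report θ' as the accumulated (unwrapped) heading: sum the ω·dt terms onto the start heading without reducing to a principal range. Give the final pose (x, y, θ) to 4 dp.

(-3.0463, 4.1202, 0.9764)

step 1: θ'=1.2264 (R=0.1429) → pose (-1.2941, 5.0755, 1.2264)
step 2: θ'=1.6014 (R=3.0000) → pose (-1.1193, 6.1802, 1.6014)
step 3: θ'=0.4764 (R=2.6667) → pose (-2.5619, 3.7288, 0.4764)
step 4: θ'=-1.0236 (R=1.7500) → pose (-4.8589, 4.3735, -1.0236)
step 5: θ'=-1.0236 (straight) → pose (-4.7288, 4.1600, -1.0236)
step 6: θ'=0.9764 (R=1.0000) → pose (-3.0463, 4.1202, 0.9764)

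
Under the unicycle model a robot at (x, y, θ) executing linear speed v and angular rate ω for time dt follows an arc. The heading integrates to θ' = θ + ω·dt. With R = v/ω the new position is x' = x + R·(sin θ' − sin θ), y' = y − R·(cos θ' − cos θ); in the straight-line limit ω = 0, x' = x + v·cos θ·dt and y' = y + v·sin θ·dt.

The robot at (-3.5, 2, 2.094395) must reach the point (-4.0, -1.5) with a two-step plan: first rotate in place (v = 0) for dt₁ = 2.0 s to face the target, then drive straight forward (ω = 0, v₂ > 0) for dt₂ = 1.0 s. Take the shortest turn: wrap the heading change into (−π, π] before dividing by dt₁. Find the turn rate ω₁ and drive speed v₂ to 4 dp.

heading to target = atan2(-1.5−2, -4−-3.5) = -1.7127
Δθ = wrap(-1.7127 − 2.0944) = 2.4761; ω₁ = Δθ/dt₁ = 1.2380
distance = √((-4−-3.5)² + (-1.5−2)²) = 3.5355; v₂ = distance/dt₂ = 3.5355

ω₁ = 1.2380, v₂ = 3.5355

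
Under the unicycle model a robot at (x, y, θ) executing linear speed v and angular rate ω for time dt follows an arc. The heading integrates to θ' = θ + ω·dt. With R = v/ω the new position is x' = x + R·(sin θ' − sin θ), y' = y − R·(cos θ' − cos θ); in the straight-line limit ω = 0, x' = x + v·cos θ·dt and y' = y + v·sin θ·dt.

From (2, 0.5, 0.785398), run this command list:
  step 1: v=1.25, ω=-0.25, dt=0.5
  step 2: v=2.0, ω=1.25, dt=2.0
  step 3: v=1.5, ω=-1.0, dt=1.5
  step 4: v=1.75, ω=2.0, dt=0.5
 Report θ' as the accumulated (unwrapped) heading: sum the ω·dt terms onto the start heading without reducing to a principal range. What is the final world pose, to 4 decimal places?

(-0.5319, 5.8394, 2.6604)

step 1: θ'=0.6604 (R=-5.0000) → pose (2.4684, 0.9132, 0.6604)
step 2: θ'=3.1604 (R=1.6000) → pose (1.4568, 3.7765, 3.1604)
step 3: θ'=1.6604 (R=-1.5000) → pose (-0.0654, 5.1420, 1.6604)
step 4: θ'=2.6604 (R=0.8750) → pose (-0.5319, 5.8394, 2.6604)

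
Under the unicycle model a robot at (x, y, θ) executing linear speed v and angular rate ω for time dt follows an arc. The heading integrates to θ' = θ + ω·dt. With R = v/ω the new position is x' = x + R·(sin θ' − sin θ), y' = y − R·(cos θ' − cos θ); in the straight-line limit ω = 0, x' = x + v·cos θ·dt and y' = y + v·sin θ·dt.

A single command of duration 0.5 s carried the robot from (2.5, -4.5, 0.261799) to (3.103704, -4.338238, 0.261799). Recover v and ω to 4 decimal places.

v = 1.2500, ω = 0.0000

Δθ = 0.261799 − 0.261799 = 0.000000
ω = Δθ/dt = 0.000000/0.5 = 0.0000
ω = 0 → v = (Δx·cos θ + Δy·sin θ)/dt = 1.2500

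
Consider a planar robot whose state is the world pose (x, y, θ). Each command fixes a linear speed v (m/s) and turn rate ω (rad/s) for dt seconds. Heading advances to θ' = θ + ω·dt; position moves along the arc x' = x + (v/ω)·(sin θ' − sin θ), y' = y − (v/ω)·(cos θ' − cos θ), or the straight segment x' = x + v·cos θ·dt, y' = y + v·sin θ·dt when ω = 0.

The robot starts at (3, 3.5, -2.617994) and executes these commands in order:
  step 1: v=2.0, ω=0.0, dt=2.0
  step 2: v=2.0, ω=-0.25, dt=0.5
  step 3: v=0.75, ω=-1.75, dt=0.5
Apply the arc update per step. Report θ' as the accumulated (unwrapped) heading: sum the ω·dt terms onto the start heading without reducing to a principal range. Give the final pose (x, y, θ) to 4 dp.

(-1.7220, 1.0695, -3.6180)

step 1: θ'=-2.6180 (straight) → pose (-0.4641, 1.5000, -2.6180)
step 2: θ'=-2.7430 (R=-8.0000) → pose (-1.3591, 1.0554, -2.7430)
step 3: θ'=-3.6180 (R=-0.4286) → pose (-1.7220, 1.0695, -3.6180)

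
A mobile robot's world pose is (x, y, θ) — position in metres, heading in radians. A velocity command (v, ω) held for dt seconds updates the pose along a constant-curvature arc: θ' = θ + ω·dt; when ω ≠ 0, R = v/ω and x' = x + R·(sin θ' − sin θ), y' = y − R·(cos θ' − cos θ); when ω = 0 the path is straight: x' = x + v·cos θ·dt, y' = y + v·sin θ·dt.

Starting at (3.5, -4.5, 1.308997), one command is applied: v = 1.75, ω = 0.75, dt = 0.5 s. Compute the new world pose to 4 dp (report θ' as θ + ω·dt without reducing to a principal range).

(3.5646, -3.6325, 1.6840)

θ' = 1.3090 + 0.75·0.5 = 1.6840
R = v/ω = 1.75/0.75 = 2.3333
x' = 3.5 + 2.3333·(sin 1.6840 − sin 1.3090) = 3.5646
y' = -4.5 − 2.3333·(cos 1.6840 − cos 1.3090) = -3.6325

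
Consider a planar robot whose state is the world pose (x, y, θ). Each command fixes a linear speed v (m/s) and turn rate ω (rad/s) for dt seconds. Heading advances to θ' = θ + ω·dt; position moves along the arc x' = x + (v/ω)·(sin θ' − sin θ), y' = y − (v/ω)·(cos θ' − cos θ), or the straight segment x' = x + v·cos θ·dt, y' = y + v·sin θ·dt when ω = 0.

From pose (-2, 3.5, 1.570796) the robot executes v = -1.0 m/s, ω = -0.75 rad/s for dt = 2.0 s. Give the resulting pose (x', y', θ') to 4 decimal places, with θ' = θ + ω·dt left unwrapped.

(-3.2390, 2.1700, 0.0708)

θ' = 1.5708 + -0.75·2.0 = 0.0708
R = v/ω = -1.0/-0.75 = 1.3333
x' = -2 + 1.3333·(sin 0.0708 − sin 1.5708) = -3.2390
y' = 3.5 − 1.3333·(cos 0.0708 − cos 1.5708) = 2.1700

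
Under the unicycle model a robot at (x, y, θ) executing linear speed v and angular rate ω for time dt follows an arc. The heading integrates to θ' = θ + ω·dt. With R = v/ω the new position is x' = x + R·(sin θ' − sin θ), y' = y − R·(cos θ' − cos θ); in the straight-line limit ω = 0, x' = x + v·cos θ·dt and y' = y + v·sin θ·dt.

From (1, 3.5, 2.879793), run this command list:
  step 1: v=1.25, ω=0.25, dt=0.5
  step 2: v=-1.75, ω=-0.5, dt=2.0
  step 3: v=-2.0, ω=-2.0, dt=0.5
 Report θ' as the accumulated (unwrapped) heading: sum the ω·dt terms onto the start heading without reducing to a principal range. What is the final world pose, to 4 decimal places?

(3.0227, 0.6713, 1.0048)

step 1: θ'=3.0048 (R=5.0000) → pose (0.3878, 3.6237, 3.0048)
step 2: θ'=2.0048 (R=3.5000) → pose (3.0860, 1.6281, 2.0048)
step 3: θ'=1.0048 (R=1.0000) → pose (3.0227, 0.6713, 1.0048)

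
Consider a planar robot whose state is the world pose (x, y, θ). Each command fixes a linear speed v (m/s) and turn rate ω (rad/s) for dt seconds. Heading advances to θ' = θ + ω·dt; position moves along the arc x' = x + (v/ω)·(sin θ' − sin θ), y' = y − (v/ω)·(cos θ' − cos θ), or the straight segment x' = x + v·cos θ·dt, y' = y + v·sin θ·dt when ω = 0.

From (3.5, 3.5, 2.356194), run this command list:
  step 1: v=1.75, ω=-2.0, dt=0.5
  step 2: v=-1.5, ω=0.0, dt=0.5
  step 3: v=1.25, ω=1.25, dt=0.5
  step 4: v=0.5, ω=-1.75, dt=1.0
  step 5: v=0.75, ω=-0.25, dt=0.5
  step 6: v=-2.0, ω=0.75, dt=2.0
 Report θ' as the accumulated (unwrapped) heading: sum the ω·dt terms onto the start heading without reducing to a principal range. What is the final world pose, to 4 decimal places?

step 1: θ'=1.3562 (R=-0.8750) → pose (3.2638, 4.3051, 1.3562)
step 2: θ'=1.3562 (straight) → pose (3.1041, 3.5723, 1.3562)
step 3: θ'=1.9812 (R=1.0000) → pose (3.0440, 4.1842, 1.9812)
step 4: θ'=0.2312 (R=-0.2857) → pose (3.2405, 4.5763, 0.2312)
step 5: θ'=0.1062 (R=-3.0000) → pose (3.6099, 4.6392, 0.1062)
step 6: θ'=1.6062 (R=-2.6667) → pose (1.2276, 1.8932, 1.6062)

(1.2276, 1.8932, 1.6062)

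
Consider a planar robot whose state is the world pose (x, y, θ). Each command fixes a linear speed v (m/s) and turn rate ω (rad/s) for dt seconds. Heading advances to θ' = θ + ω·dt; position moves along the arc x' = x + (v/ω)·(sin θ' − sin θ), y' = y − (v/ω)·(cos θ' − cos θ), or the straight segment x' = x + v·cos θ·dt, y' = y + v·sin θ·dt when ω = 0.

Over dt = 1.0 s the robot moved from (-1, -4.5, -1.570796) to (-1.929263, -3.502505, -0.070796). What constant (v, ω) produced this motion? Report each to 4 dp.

v = -1.5000, ω = 1.5000

Δθ = -0.070796 − -1.570796 = 1.500000
ω = Δθ/dt = 1.500000/1.0 = 1.5000
R = −Δy/(cos θ' − cos θ) = -1.0000
v = R·ω = -1.0000·1.5000 = -1.5000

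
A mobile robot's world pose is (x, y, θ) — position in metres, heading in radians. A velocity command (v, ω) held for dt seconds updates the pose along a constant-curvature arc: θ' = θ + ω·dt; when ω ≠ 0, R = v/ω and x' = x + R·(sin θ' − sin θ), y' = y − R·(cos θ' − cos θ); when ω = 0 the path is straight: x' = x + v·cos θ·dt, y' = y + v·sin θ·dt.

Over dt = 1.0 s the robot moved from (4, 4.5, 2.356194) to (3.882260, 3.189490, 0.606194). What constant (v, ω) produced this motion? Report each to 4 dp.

v = -1.5000, ω = -1.7500

Δθ = 0.606194 − 2.356194 = -1.750000
ω = Δθ/dt = -1.750000/1.0 = -1.7500
R = −Δy/(cos θ' − cos θ) = 0.8571
v = R·ω = 0.8571·-1.7500 = -1.5000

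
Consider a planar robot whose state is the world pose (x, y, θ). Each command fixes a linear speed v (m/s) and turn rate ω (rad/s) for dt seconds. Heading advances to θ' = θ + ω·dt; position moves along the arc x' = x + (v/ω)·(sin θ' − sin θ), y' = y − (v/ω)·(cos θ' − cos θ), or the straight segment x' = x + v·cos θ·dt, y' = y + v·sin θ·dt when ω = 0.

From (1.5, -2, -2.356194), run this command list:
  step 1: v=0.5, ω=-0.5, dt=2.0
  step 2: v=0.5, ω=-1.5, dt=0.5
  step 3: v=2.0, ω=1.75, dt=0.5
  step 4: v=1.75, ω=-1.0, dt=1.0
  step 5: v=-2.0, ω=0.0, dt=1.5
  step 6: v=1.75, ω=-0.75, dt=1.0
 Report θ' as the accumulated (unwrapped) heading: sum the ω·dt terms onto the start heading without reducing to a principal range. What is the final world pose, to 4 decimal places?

(-0.6473, -1.6737, -4.9812)

step 1: θ'=-3.3562 (R=-1.0000) → pose (0.5799, -2.2700, -3.3562)
step 2: θ'=-4.1062 (R=-0.3333) → pose (0.3770, -2.1342, -4.1062)
step 3: θ'=-3.2312 (R=1.1429) → pose (-0.4600, -1.6470, -3.2312)
step 4: θ'=-4.2312 (R=-1.7500) → pose (-1.8547, -0.7140, -4.2312)
step 5: θ'=-4.2312 (straight) → pose (-0.4661, -3.3734, -4.2312)
step 6: θ'=-4.9812 (R=-2.3333) → pose (-0.6473, -1.6737, -4.9812)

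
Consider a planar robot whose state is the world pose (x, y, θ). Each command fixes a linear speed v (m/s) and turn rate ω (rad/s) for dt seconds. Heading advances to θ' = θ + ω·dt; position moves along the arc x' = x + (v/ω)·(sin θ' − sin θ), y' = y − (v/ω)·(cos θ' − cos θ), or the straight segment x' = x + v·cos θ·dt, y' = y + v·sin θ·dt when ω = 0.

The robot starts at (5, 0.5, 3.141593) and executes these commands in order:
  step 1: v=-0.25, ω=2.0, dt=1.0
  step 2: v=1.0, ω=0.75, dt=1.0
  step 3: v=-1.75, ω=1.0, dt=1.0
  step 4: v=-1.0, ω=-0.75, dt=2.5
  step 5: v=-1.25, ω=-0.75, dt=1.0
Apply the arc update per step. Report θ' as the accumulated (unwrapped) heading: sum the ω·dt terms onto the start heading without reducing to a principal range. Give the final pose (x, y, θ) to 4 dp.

(2.2012, 1.7305, 4.2666)

step 1: θ'=5.1416 (R=-0.1250) → pose (5.1137, 0.6770, 5.1416)
step 2: θ'=5.8916 (R=1.3333) → pose (5.8172, -0.0005, 5.8916)
step 3: θ'=6.8916 (R=-1.7500) → pose (4.1490, -0.1821, 6.8916)
step 4: θ'=5.0166 (R=1.3333) → pose (2.1148, 0.5126, 5.0166)
step 5: θ'=4.2666 (R=1.6667) → pose (2.2012, 1.7305, 4.2666)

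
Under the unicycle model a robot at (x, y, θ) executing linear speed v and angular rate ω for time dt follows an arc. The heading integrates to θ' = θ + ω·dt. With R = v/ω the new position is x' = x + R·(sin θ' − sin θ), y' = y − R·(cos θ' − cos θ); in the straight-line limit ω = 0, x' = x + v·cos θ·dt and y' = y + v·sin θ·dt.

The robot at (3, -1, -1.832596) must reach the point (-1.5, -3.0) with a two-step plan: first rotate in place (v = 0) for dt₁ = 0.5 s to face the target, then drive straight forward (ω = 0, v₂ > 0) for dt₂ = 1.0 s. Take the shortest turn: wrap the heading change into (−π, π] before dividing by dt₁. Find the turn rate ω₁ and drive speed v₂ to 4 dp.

heading to target = atan2(-3−-1, -1.5−3) = -2.7234
Δθ = wrap(-2.7234 − -1.8326) = -0.8908; ω₁ = Δθ/dt₁ = -1.7815
distance = √((-1.5−3)² + (-3−-1)²) = 4.9244; v₂ = distance/dt₂ = 4.9244

ω₁ = -1.7815, v₂ = 4.9244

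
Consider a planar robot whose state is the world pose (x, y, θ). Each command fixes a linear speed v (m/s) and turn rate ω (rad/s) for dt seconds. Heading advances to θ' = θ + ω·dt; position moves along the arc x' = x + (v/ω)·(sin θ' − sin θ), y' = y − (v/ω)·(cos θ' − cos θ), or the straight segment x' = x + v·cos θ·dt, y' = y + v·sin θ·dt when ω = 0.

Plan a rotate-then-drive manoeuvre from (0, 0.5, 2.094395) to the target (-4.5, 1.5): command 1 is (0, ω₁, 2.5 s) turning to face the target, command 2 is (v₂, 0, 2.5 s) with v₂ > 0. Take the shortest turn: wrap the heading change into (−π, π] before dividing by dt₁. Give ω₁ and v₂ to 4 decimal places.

heading to target = atan2(1.5−0.5, -4.5−0) = 2.9229
Δθ = wrap(2.9229 − 2.0944) = 0.8285; ω₁ = Δθ/dt₁ = 0.3314
distance = √((-4.5−0)² + (1.5−0.5)²) = 4.6098; v₂ = distance/dt₂ = 1.8439

ω₁ = 0.3314, v₂ = 1.8439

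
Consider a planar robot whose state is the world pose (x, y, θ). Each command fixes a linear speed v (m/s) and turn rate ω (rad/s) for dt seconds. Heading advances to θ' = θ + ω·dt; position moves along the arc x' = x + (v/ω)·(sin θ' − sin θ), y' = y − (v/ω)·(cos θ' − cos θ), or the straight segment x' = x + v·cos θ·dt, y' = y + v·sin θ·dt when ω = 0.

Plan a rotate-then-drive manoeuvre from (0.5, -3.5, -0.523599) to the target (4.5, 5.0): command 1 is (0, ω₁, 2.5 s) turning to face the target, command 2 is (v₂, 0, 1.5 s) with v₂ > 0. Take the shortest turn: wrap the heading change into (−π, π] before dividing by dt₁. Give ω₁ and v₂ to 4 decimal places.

heading to target = atan2(5−-3.5, 4.5−0.5) = 1.1310
Δθ = wrap(1.1310 − -0.5236) = 1.6546; ω₁ = Δθ/dt₁ = 0.6618
distance = √((4.5−0.5)² + (5−-3.5)²) = 9.3941; v₂ = distance/dt₂ = 6.2628

ω₁ = 0.6618, v₂ = 6.2628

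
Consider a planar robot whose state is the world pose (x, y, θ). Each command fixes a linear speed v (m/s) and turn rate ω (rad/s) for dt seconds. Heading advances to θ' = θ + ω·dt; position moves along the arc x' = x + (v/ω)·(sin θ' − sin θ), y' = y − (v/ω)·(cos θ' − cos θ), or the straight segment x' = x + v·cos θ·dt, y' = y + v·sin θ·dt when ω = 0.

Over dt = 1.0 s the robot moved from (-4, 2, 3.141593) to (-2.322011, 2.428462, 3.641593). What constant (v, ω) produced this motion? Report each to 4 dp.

v = -1.7500, ω = 0.5000

Δθ = 3.641593 − 3.141593 = 0.500000
ω = Δθ/dt = 0.500000/1.0 = 0.5000
R = Δx/(sin θ' − sin θ) = -3.5000
v = R·ω = -3.5000·0.5000 = -1.7500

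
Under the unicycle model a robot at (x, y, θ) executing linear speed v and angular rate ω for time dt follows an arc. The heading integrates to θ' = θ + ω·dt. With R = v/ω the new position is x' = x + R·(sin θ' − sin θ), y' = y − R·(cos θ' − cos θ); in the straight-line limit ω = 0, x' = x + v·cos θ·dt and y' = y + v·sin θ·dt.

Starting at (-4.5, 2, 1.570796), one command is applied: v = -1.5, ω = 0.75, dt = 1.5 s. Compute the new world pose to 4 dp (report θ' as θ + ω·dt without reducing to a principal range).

θ' = 1.5708 + 0.75·1.5 = 2.6958
R = v/ω = -1.5/0.75 = -2.0000
x' = -4.5 + -2.0000·(sin 2.6958 − sin 1.5708) = -3.3624
y' = 2 − -2.0000·(cos 2.6958 − cos 1.5708) = 0.1955

(-3.3624, 0.1955, 2.6958)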